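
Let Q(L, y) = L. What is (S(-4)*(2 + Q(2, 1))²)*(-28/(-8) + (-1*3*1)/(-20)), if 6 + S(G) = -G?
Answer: -584/5 ≈ -116.80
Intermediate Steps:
S(G) = -6 - G
(S(-4)*(2 + Q(2, 1))²)*(-28/(-8) + (-1*3*1)/(-20)) = ((-6 - 1*(-4))*(2 + 2)²)*(-28/(-8) + (-1*3*1)/(-20)) = ((-6 + 4)*4²)*(-28*(-⅛) - 3*1*(-1/20)) = (-2*16)*(7/2 - 3*(-1/20)) = -32*(7/2 + 3/20) = -32*73/20 = -584/5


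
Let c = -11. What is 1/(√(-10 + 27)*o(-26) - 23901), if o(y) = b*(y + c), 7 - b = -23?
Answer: -7967/183437367 + 370*√17/183437367 ≈ -3.5115e-5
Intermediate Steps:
b = 30 (b = 7 - 1*(-23) = 7 + 23 = 30)
o(y) = -330 + 30*y (o(y) = 30*(y - 11) = 30*(-11 + y) = -330 + 30*y)
1/(√(-10 + 27)*o(-26) - 23901) = 1/(√(-10 + 27)*(-330 + 30*(-26)) - 23901) = 1/(√17*(-330 - 780) - 23901) = 1/(√17*(-1110) - 23901) = 1/(-1110*√17 - 23901) = 1/(-23901 - 1110*√17)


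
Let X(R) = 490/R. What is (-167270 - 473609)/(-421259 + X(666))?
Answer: 213412707/140279002 ≈ 1.5213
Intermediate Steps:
(-167270 - 473609)/(-421259 + X(666)) = (-167270 - 473609)/(-421259 + 490/666) = -640879/(-421259 + 490*(1/666)) = -640879/(-421259 + 245/333) = -640879/(-140279002/333) = -640879*(-333/140279002) = 213412707/140279002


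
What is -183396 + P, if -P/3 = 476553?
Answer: -1613055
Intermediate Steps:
P = -1429659 (P = -3*476553 = -1429659)
-183396 + P = -183396 - 1429659 = -1613055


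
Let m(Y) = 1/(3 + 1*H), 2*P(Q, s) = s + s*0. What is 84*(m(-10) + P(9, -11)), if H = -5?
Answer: -504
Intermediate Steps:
P(Q, s) = s/2 (P(Q, s) = (s + s*0)/2 = (s + 0)/2 = s/2)
m(Y) = -½ (m(Y) = 1/(3 + 1*(-5)) = 1/(3 - 5) = 1/(-2) = -½)
84*(m(-10) + P(9, -11)) = 84*(-½ + (½)*(-11)) = 84*(-½ - 11/2) = 84*(-6) = -504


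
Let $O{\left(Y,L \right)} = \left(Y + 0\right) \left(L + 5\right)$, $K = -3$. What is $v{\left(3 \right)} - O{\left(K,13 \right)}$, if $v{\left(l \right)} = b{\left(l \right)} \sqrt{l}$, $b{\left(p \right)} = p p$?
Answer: $54 + 9 \sqrt{3} \approx 69.589$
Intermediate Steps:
$O{\left(Y,L \right)} = Y \left(5 + L\right)$
$b{\left(p \right)} = p^{2}$
$v{\left(l \right)} = l^{\frac{5}{2}}$ ($v{\left(l \right)} = l^{2} \sqrt{l} = l^{\frac{5}{2}}$)
$v{\left(3 \right)} - O{\left(K,13 \right)} = 3^{\frac{5}{2}} - - 3 \left(5 + 13\right) = 9 \sqrt{3} - \left(-3\right) 18 = 9 \sqrt{3} - -54 = 9 \sqrt{3} + 54 = 54 + 9 \sqrt{3}$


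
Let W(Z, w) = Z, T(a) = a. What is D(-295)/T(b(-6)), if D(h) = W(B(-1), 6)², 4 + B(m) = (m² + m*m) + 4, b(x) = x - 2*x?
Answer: ⅔ ≈ 0.66667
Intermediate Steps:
b(x) = -x
B(m) = 2*m² (B(m) = -4 + ((m² + m*m) + 4) = -4 + ((m² + m²) + 4) = -4 + (2*m² + 4) = -4 + (4 + 2*m²) = 2*m²)
D(h) = 4 (D(h) = (2*(-1)²)² = (2*1)² = 2² = 4)
D(-295)/T(b(-6)) = 4/((-1*(-6))) = 4/6 = 4*(⅙) = ⅔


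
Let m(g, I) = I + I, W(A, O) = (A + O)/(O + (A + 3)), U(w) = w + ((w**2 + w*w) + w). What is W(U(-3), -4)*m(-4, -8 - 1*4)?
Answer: -192/11 ≈ -17.455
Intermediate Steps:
U(w) = 2*w + 2*w**2 (U(w) = w + ((w**2 + w**2) + w) = w + (2*w**2 + w) = w + (w + 2*w**2) = 2*w + 2*w**2)
W(A, O) = (A + O)/(3 + A + O) (W(A, O) = (A + O)/(O + (3 + A)) = (A + O)/(3 + A + O))
m(g, I) = 2*I
W(U(-3), -4)*m(-4, -8 - 1*4) = ((2*(-3)*(1 - 3) - 4)/(3 + 2*(-3)*(1 - 3) - 4))*(2*(-8 - 1*4)) = ((2*(-3)*(-2) - 4)/(3 + 2*(-3)*(-2) - 4))*(2*(-8 - 4)) = ((12 - 4)/(3 + 12 - 4))*(2*(-12)) = (8/11)*(-24) = -192/11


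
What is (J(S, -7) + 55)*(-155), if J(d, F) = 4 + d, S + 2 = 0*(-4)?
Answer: -8835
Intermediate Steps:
S = -2 (S = -2 + 0*(-4) = -2 + 0 = -2)
(J(S, -7) + 55)*(-155) = ((4 - 2) + 55)*(-155) = (2 + 55)*(-155) = 57*(-155) = -8835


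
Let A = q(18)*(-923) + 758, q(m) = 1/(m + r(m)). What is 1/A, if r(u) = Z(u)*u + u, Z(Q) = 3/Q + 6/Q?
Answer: 45/33187 ≈ 0.0013560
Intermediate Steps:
Z(Q) = 9/Q
r(u) = 9 + u (r(u) = (9/u)*u + u = 9 + u)
q(m) = 1/(9 + 2*m) (q(m) = 1/(m + (9 + m)) = 1/(9 + 2*m))
A = 33187/45 (A = -923/(9 + 2*18) + 758 = -923/(9 + 36) + 758 = -923/45 + 758 = 33187/45 ≈ 737.49)
1/A = 1/(33187/45) = 45/33187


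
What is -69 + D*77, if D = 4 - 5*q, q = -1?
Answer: 624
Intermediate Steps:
D = 9 (D = 4 - 5*(-1) = 4 + 5 = 9)
-69 + D*77 = -69 + 9*77 = -69 + 693 = 624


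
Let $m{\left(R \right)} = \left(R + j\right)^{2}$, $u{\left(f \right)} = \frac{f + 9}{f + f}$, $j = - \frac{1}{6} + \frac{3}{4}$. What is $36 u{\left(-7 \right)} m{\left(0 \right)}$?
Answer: $- \frac{7}{4} \approx -1.75$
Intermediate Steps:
$j = \frac{7}{12}$ ($j = \left(-1\right) \frac{1}{6} + 3 \cdot \frac{1}{4} = - \frac{1}{6} + \frac{3}{4} = \frac{7}{12} \approx 0.58333$)
$u{\left(f \right)} = \frac{9 + f}{2 f}$
$m{\left(R \right)} = \left(\frac{7}{12} + R\right)^{2}$ ($m{\left(R \right)} = \left(R + \frac{7}{12}\right)^{2} = \left(\frac{7}{12} + R\right)^{2}$)
$36 u{\left(-7 \right)} m{\left(0 \right)} = 36 \frac{9 - 7}{2 \left(-7\right)} \frac{\left(7 + 12 \cdot 0\right)^{2}}{144} = 36 \cdot \frac{1}{2} \left(- \frac{1}{7}\right) 2 \frac{\left(7 + 0\right)^{2}}{144} = 36 \left(- \frac{1}{7}\right) \frac{7^{2}}{144} = - \frac{36 \cdot \frac{1}{144} \cdot 49}{7} = \left(- \frac{36}{7}\right) \frac{49}{144} = - \frac{7}{4}$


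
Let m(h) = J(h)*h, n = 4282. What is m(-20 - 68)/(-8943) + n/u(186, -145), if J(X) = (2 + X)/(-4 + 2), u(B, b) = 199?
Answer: 3549722/161787 ≈ 21.941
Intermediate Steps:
J(X) = -1 - X/2 (J(X) = (2 + X)/(-2) = (2 + X)*(-½) = -1 - X/2)
m(h) = h*(-1 - h/2) (m(h) = (-1 - h/2)*h = h*(-1 - h/2))
m(-20 - 68)/(-8943) + n/u(186, -145) = -(-20 - 68)*(2 + (-20 - 68))/2/(-8943) + 4282/199 = -½*(-88)*(2 - 88)*(-1/8943) + 4282*(1/199) = -½*(-88)*(-86)*(-1/8943) + 4282/199 = -3784*(-1/8943) + 4282/199 = 344/813 + 4282/199 = 3549722/161787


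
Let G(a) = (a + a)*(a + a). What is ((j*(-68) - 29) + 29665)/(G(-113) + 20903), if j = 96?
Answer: 23108/71979 ≈ 0.32104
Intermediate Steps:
G(a) = 4*a² (G(a) = (2*a)*(2*a) = 4*a²)
((j*(-68) - 29) + 29665)/(G(-113) + 20903) = ((96*(-68) - 29) + 29665)/(4*(-113)² + 20903) = ((-6528 - 29) + 29665)/(4*12769 + 20903) = (-6557 + 29665)/(51076 + 20903) = 23108/71979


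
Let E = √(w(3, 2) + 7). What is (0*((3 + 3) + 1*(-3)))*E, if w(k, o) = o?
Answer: 0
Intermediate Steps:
E = 3 (E = √(2 + 7) = √9 = 3)
(0*((3 + 3) + 1*(-3)))*E = (0*((3 + 3) + 1*(-3)))*3 = (0*(6 - 3))*3 = (0*3)*3 = 0*3 = 0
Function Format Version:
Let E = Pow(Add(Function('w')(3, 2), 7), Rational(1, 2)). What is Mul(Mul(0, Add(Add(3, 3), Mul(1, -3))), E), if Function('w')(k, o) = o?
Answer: 0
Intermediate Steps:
E = 3 (E = Pow(Add(2, 7), Rational(1, 2)) = Pow(9, Rational(1, 2)) = 3)
Mul(Mul(0, Add(Add(3, 3), Mul(1, -3))), E) = Mul(Mul(0, Add(Add(3, 3), Mul(1, -3))), 3) = Mul(Mul(0, Add(6, -3)), 3) = Mul(Mul(0, 3), 3) = Mul(0, 3) = 0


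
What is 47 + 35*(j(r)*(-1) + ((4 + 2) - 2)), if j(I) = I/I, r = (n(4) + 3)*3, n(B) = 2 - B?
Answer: 152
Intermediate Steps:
r = 3 (r = ((2 - 1*4) + 3)*3 = ((2 - 4) + 3)*3 = (-2 + 3)*3 = 1*3 = 3)
j(I) = 1
47 + 35*(j(r)*(-1) + ((4 + 2) - 2)) = 47 + 35*(1*(-1) + ((4 + 2) - 2)) = 47 + 35*(-1 + (6 - 2)) = 47 + 35*(-1 + 4) = 47 + 35*3 = 47 + 105 = 152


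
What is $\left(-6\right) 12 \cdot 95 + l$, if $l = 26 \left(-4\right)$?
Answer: $-6944$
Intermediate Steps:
$l = -104$
$\left(-6\right) 12 \cdot 95 + l = \left(-6\right) 12 \cdot 95 - 104 = \left(-72\right) 95 - 104 = -6840 - 104 = -6944$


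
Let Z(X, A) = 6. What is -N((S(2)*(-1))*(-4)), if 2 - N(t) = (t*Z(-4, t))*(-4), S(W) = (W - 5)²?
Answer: -866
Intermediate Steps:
S(W) = (-5 + W)²
N(t) = 2 + 24*t (N(t) = 2 - t*6*(-4) = 2 - 6*t*(-4) = 2 - (-24)*t = 2 + 24*t)
-N((S(2)*(-1))*(-4)) = -(2 + 24*(((-5 + 2)²*(-1))*(-4))) = -(2 + 24*(((-3)²*(-1))*(-4))) = -(2 + 24*((9*(-1))*(-4))) = -(2 + 24*(-9*(-4))) = -(2 + 24*36) = -(2 + 864) = -1*866 = -866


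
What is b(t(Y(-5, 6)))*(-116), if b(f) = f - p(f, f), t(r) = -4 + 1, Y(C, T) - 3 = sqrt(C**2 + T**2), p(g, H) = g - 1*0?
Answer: 0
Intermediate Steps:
p(g, H) = g (p(g, H) = g + 0 = g)
Y(C, T) = 3 + sqrt(C**2 + T**2)
t(r) = -3
b(f) = 0 (b(f) = f - f = 0)
b(t(Y(-5, 6)))*(-116) = 0*(-116) = 0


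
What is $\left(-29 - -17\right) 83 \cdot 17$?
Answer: $-16932$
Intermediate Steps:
$\left(-29 - -17\right) 83 \cdot 17 = \left(-29 + 17\right) 83 \cdot 17 = \left(-12\right) 83 \cdot 17 = \left(-996\right) 17 = -16932$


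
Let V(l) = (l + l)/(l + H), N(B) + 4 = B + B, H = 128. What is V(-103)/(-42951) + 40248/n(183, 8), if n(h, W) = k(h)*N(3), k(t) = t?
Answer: 69931022/635925 ≈ 109.97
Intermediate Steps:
N(B) = -4 + 2*B (N(B) = -4 + (B + B) = -4 + 2*B)
V(l) = 2*l/(128 + l) (V(l) = (l + l)/(l + 128) = (2*l)/(128 + l) = 2*l/(128 + l))
n(h, W) = 2*h (n(h, W) = h*(-4 + 2*3) = h*(-4 + 6) = h*2 = 2*h)
V(-103)/(-42951) + 40248/n(183, 8) = (2*(-103)/(128 - 103))/(-42951) + 40248/((2*183)) = (2*(-103)/25)*(-1/42951) + 40248/366 = (2*(-103)*(1/25))*(-1/42951) + 40248*(1/366) = -206/25*(-1/42951) + 6708/61 = 2/10425 + 6708/61 = 69931022/635925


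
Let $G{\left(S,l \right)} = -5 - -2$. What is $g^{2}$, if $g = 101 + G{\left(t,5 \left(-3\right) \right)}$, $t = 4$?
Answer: $9604$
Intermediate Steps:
$G{\left(S,l \right)} = -3$ ($G{\left(S,l \right)} = -5 + 2 = -3$)
$g = 98$ ($g = 101 - 3 = 98$)
$g^{2} = 98^{2} = 9604$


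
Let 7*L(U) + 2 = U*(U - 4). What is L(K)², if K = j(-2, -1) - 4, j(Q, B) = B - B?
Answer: 900/49 ≈ 18.367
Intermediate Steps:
j(Q, B) = 0
K = -4 (K = 0 - 4 = -4)
L(U) = -2/7 + U*(-4 + U)/7 (L(U) = -2/7 + (U*(U - 4))/7 = -2/7 + (U*(-4 + U))/7 = -2/7 + U*(-4 + U)/7)
L(K)² = (-2/7 - 4/7*(-4) + (⅐)*(-4)²)² = (-2/7 + 16/7 + (⅐)*16)² = (-2/7 + 16/7 + 16/7)² = (30/7)² = 900/49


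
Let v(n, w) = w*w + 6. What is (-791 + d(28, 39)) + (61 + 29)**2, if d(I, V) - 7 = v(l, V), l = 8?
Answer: 8843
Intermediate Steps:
v(n, w) = 6 + w**2 (v(n, w) = w**2 + 6 = 6 + w**2)
d(I, V) = 13 + V**2 (d(I, V) = 7 + (6 + V**2) = 13 + V**2)
(-791 + d(28, 39)) + (61 + 29)**2 = (-791 + (13 + 39**2)) + (61 + 29)**2 = (-791 + (13 + 1521)) + 90**2 = (-791 + 1534) + 8100 = 743 + 8100 = 8843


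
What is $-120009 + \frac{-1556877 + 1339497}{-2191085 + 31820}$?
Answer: $- \frac{17275401067}{143951} \approx -1.2001 \cdot 10^{5}$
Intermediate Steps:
$-120009 + \frac{-1556877 + 1339497}{-2191085 + 31820} = -120009 - \frac{217380}{-2159265} = -120009 - - \frac{14492}{143951} = -120009 + \frac{14492}{143951} = - \frac{17275401067}{143951}$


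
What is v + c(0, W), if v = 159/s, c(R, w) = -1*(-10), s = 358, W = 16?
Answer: 3739/358 ≈ 10.444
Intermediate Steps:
c(R, w) = 10
v = 159/358 ≈ 0.44413
v + c(0, W) = 159/358 + 10 = 3739/358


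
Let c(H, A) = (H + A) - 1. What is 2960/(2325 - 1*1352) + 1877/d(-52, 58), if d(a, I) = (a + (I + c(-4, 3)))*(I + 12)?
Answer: 379303/38920 ≈ 9.7457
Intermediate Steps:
c(H, A) = -1 + A + H (c(H, A) = (A + H) - 1 = -1 + A + H)
d(a, I) = (12 + I)*(-2 + I + a) (d(a, I) = (a + (I + (-1 + 3 - 4)))*(I + 12) = (a + (I - 2))*(12 + I) = (a + (-2 + I))*(12 + I) = (-2 + I + a)*(12 + I) = (12 + I)*(-2 + I + a))
2960/(2325 - 1*1352) + 1877/d(-52, 58) = 2960/(2325 - 1*1352) + 1877/(-24 + 58² + 10*58 + 12*(-52) + 58*(-52)) = 2960/(2325 - 1352) + 1877/(-24 + 3364 + 580 - 624 - 3016) = 2960/973 + 1877/280 = 379303/38920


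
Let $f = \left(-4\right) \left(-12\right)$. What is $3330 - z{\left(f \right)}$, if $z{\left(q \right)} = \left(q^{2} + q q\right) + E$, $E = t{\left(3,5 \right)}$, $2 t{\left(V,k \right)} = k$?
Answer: $- \frac{2561}{2} \approx -1280.5$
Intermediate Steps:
$t{\left(V,k \right)} = \frac{k}{2}$
$f = 48$
$E = \frac{5}{2}$ ($E = \frac{1}{2} \cdot 5 = \frac{5}{2} \approx 2.5$)
$z{\left(q \right)} = \frac{5}{2} + 2 q^{2}$ ($z{\left(q \right)} = \left(q^{2} + q q\right) + \frac{5}{2} = \left(q^{2} + q^{2}\right) + \frac{5}{2} = 2 q^{2} + \frac{5}{2} = \frac{5}{2} + 2 q^{2}$)
$3330 - z{\left(f \right)} = 3330 - \left(\frac{5}{2} + 2 \cdot 48^{2}\right) = 3330 - \left(\frac{5}{2} + 2 \cdot 2304\right) = 3330 - \left(\frac{5}{2} + 4608\right) = 3330 - \frac{9221}{2} = - \frac{2561}{2}$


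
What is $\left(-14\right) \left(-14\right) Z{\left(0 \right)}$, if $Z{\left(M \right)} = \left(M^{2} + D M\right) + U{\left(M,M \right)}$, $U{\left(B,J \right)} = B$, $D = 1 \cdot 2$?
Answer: $0$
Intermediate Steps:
$D = 2$
$Z{\left(M \right)} = M^{2} + 3 M$ ($Z{\left(M \right)} = \left(M^{2} + 2 M\right) + M = M^{2} + 3 M$)
$\left(-14\right) \left(-14\right) Z{\left(0 \right)} = \left(-14\right) \left(-14\right) 0 \left(3 + 0\right) = 196 \cdot 0 \cdot 3 = 196 \cdot 0 = 0$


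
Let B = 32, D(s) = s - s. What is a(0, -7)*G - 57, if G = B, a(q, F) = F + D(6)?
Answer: -281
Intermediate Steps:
D(s) = 0
a(q, F) = F (a(q, F) = F + 0 = F)
G = 32
a(0, -7)*G - 57 = -7*32 - 57 = -224 - 57 = -281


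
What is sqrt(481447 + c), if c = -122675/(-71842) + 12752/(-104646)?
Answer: sqrt(6802867575551017932725010)/3758988966 ≈ 693.87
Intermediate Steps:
c = 5960659433/3758988966 (c = -122675*(-1/71842) + 12752*(-1/104646) = 122675/71842 - 6376/52323 = 5960659433/3758988966 ≈ 1.5857)
sqrt(481447 + c) = sqrt(481447 + 5960659433/3758988966) = sqrt(1809759921373235/3758988966) = sqrt(6802867575551017932725010)/3758988966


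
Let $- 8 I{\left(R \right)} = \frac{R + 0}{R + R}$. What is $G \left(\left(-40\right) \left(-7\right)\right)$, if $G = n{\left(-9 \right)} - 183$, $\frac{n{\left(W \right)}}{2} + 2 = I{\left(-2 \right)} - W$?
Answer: $-47355$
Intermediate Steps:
$I{\left(R \right)} = - \frac{1}{16}$ ($I{\left(R \right)} = - \frac{\left(R + 0\right) \frac{1}{R + R}}{8} = - \frac{R \frac{1}{2 R}}{8} = \left(- \frac{1}{8}\right) \frac{1}{2} = - \frac{1}{16}$)
$n{\left(W \right)} = - \frac{33}{8} - 2 W$ ($n{\left(W \right)} = -4 + 2 \left(- \frac{1}{16} - W\right) = -4 - \left(\frac{1}{8} + 2 W\right) = - \frac{33}{8} - 2 W$)
$G = - \frac{1353}{8}$ ($G = \left(- \frac{33}{8} - -18\right) - 183 = \left(- \frac{33}{8} + 18\right) - 183 = \frac{111}{8} - 183 = - \frac{1353}{8} \approx -169.13$)
$G \left(\left(-40\right) \left(-7\right)\right) = - \frac{1353 \left(\left(-40\right) \left(-7\right)\right)}{8} = \left(- \frac{1353}{8}\right) 280 = -47355$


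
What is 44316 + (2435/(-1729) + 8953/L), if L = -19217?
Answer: 1472389695856/33226193 ≈ 44314.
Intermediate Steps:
44316 + (2435/(-1729) + 8953/L) = 44316 + (2435/(-1729) + 8953/(-19217)) = 44316 + (2435*(-1/1729) + 8953*(-1/19217)) = 44316 + (-2435/1729 - 8953/19217) = 44316 - 62273132/33226193 = 1472389695856/33226193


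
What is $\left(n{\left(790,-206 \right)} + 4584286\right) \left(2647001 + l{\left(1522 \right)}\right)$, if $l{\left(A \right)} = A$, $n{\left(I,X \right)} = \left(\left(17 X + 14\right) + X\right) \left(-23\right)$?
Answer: $12366610720704$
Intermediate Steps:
$n{\left(I,X \right)} = -322 - 414 X$ ($n{\left(I,X \right)} = \left(\left(14 + 17 X\right) + X\right) \left(-23\right) = \left(14 + 18 X\right) \left(-23\right) = -322 - 414 X$)
$\left(n{\left(790,-206 \right)} + 4584286\right) \left(2647001 + l{\left(1522 \right)}\right) = \left(\left(-322 - -85284\right) + 4584286\right) \left(2647001 + 1522\right) = \left(\left(-322 + 85284\right) + 4584286\right) 2648523 = \left(84962 + 4584286\right) 2648523 = 4669248 \cdot 2648523 = 12366610720704$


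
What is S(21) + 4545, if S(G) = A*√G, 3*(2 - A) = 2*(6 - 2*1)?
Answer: 4545 - 2*√21/3 ≈ 4541.9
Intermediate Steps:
A = -⅔ (A = 2 - 2*(6 - 2*1)/3 = 2 - 2*(6 - 2)/3 = 2 - 2*4/3 = 2 - ⅓*8 = 2 - 8/3 = -⅔ ≈ -0.66667)
S(G) = -2*√G/3
S(21) + 4545 = -2*√21/3 + 4545 = 4545 - 2*√21/3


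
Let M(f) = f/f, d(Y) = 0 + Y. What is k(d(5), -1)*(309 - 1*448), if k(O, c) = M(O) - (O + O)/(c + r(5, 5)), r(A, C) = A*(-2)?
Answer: -2919/11 ≈ -265.36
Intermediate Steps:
d(Y) = Y
r(A, C) = -2*A
M(f) = 1
k(O, c) = 1 - 2*O/(-10 + c) (k(O, c) = 1 - (O + O)/(c - 2*5) = 1 - 2*O/(c - 10) = 1 - 2*O/(-10 + c))
k(d(5), -1)*(309 - 1*448) = ((-10 - 1 - 2*5)/(-10 - 1))*(309 - 1*448) = ((-10 - 1 - 10)/(-11))*(309 - 448) = -1/11*(-21)*(-139) = (21/11)*(-139) = -2919/11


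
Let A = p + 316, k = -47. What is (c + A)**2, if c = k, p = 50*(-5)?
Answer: 361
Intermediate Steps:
p = -250
A = 66 (A = -250 + 316 = 66)
c = -47
(c + A)**2 = (-47 + 66)**2 = 19**2 = 361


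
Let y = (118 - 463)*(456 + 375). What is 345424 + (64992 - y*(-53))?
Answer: -14784419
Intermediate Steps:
y = -286695 (y = -345*831 = -286695)
345424 + (64992 - y*(-53)) = 345424 + (64992 - (-286695)*(-53)) = 345424 + (64992 - 1*15194835) = 345424 + (64992 - 15194835) = 345424 - 15129843 = -14784419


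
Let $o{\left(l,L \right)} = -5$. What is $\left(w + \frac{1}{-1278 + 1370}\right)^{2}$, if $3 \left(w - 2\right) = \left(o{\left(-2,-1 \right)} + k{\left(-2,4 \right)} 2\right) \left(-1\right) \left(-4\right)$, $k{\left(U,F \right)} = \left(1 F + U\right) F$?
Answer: $\frac{21187609}{76176} \approx 278.14$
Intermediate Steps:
$k{\left(U,F \right)} = F \left(F + U\right)$ ($k{\left(U,F \right)} = \left(F + U\right) F = F \left(F + U\right)$)
$w = \frac{50}{3}$ ($w = 2 + \frac{\left(-5 + 4 \left(4 - 2\right) 2\right) \left(-1\right) \left(-4\right)}{3} = 2 + \frac{\left(-5 + 4 \cdot 2 \cdot 2\right) \left(-1\right) \left(-4\right)}{3} = 2 + \frac{\left(-5 + 8 \cdot 2\right) \left(-1\right) \left(-4\right)}{3} = 2 + \frac{\left(-5 + 16\right) \left(-1\right) \left(-4\right)}{3} = 2 + \frac{11 \left(-1\right) \left(-4\right)}{3} = 2 + \frac{\left(-11\right) \left(-4\right)}{3} = 2 + \frac{1}{3} \cdot 44 = 2 + \frac{44}{3} = \frac{50}{3} \approx 16.667$)
$\left(w + \frac{1}{-1278 + 1370}\right)^{2} = \left(\frac{50}{3} + \frac{1}{-1278 + 1370}\right)^{2} = \left(\frac{50}{3} + \frac{1}{92}\right)^{2} = \left(\frac{4603}{276}\right)^{2} = \frac{21187609}{76176}$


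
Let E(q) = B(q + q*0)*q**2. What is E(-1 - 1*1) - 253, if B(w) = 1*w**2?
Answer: -237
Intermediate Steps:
B(w) = w**2
E(q) = q**4 (E(q) = (q + q*0)**2*q**2 = (q + 0)**2*q**2 = q**2*q**2 = q**4)
E(-1 - 1*1) - 253 = (-1 - 1*1)**4 - 253 = (-1 - 1)**4 - 253 = (-2)**4 - 253 = 16 - 253 = -237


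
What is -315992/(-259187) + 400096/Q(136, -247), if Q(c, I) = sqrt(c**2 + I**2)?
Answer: 315992/259187 + 400096*sqrt(79505)/79505 ≈ 1420.2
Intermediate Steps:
Q(c, I) = sqrt(I**2 + c**2)
-315992/(-259187) + 400096/Q(136, -247) = -315992/(-259187) + 400096/(sqrt((-247)**2 + 136**2)) = -315992*(-1/259187) + 400096/(sqrt(61009 + 18496)) = 315992/259187 + 400096/(sqrt(79505)) = 315992/259187 + 400096*(sqrt(79505)/79505) = 315992/259187 + 400096*sqrt(79505)/79505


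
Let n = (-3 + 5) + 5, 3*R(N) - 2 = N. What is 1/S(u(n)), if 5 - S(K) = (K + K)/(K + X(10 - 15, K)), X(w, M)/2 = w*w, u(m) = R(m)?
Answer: 53/259 ≈ 0.20463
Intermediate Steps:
R(N) = ⅔ + N/3
n = 7 (n = 2 + 5 = 7)
u(m) = ⅔ + m/3
X(w, M) = 2*w² (X(w, M) = 2*(w*w) = 2*w²)
S(K) = 5 - 2*K/(50 + K) (S(K) = 5 - (K + K)/(K + 2*(10 - 15)²) = 5 - 2*K/(K + 2*(-5)²) = 5 - 2*K/(K + 2*25) = 5 - 2*K/(K + 50) = 5 - 2*K/(50 + K))
1/S(u(n)) = 1/((250 + 3*(⅔ + (⅓)*7))/(50 + (⅔ + (⅓)*7))) = 1/((250 + 3*(⅔ + 7/3))/(50 + (⅔ + 7/3))) = 1/((250 + 3*3)/(50 + 3)) = 1/((250 + 9)/53) = 1/((1/53)*259) = 1/(259/53) = 53/259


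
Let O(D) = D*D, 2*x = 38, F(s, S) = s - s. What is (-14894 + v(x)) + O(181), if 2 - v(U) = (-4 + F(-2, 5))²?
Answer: 17853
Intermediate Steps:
F(s, S) = 0
x = 19 (x = (½)*38 = 19)
O(D) = D²
v(U) = -14 (v(U) = 2 - (-4 + 0)² = 2 - 1*(-4)² = 2 - 1*16 = 2 - 16 = -14)
(-14894 + v(x)) + O(181) = (-14894 - 14) + 181² = -14908 + 32761 = 17853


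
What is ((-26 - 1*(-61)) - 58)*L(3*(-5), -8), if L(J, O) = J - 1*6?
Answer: 483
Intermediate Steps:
L(J, O) = -6 + J (L(J, O) = J - 6 = -6 + J)
((-26 - 1*(-61)) - 58)*L(3*(-5), -8) = ((-26 - 1*(-61)) - 58)*(-6 + 3*(-5)) = ((-26 + 61) - 58)*(-6 - 15) = (35 - 58)*(-21) = -23*(-21) = 483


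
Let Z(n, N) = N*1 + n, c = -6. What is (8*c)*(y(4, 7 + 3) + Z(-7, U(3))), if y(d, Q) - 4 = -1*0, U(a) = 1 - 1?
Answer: 144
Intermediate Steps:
U(a) = 0
Z(n, N) = N + n
y(d, Q) = 4 (y(d, Q) = 4 - 1*0 = 4 + 0 = 4)
(8*c)*(y(4, 7 + 3) + Z(-7, U(3))) = (8*(-6))*(4 + (0 - 7)) = -48*(4 - 7) = -48*(-3) = 144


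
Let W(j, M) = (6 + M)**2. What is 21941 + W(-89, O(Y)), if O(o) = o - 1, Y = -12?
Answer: 21990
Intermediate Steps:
O(o) = -1 + o
21941 + W(-89, O(Y)) = 21941 + (6 + (-1 - 12))**2 = 21941 + (6 - 13)**2 = 21941 + (-7)**2 = 21941 + 49 = 21990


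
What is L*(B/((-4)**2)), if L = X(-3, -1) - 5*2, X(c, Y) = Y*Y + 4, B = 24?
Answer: -15/2 ≈ -7.5000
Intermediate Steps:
X(c, Y) = 4 + Y**2 (X(c, Y) = Y**2 + 4 = 4 + Y**2)
L = -5 (L = (4 + (-1)**2) - 5*2 = (4 + 1) - 10 = 5 - 10 = -5)
L*(B/((-4)**2)) = -120/((-4)**2) = -120/16 = -5*3/2 = -15/2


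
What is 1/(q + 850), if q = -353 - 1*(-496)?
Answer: 1/993 ≈ 0.0010071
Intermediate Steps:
q = 143 (q = -353 + 496 = 143)
1/(q + 850) = 1/(143 + 850) = 1/993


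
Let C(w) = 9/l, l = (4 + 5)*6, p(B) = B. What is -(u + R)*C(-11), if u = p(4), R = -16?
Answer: 2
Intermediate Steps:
l = 54 (l = 9*6 = 54)
C(w) = 1/6 (C(w) = 9/54 = 9*(1/54) = 1/6)
u = 4
-(u + R)*C(-11) = -(4 - 16)/6 = -(-12)/6 = -1*(-2) = 2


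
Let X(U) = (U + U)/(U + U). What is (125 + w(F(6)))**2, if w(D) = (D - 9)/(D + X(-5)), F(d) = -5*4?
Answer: 5779216/361 ≈ 16009.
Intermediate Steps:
X(U) = 1 (X(U) = (2*U)/((2*U)) = (2*U)*(1/(2*U)) = 1)
F(d) = -20
w(D) = (-9 + D)/(1 + D) (w(D) = (D - 9)/(D + 1) = (-9 + D)/(1 + D))
(125 + w(F(6)))**2 = (125 + (-9 - 20)/(1 - 20))**2 = (125 - 29/(-19))**2 = (125 - 1/19*(-29))**2 = (125 + 29/19)**2 = (2404/19)**2 = 5779216/361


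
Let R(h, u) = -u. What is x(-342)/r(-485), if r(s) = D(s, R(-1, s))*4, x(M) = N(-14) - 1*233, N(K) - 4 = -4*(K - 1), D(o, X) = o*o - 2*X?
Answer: -169/937020 ≈ -0.00018036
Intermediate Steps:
D(o, X) = o² - 2*X
N(K) = 8 - 4*K (N(K) = 4 - 4*(K - 1) = 4 - 4*(-1 + K) = 4 + (4 - 4*K) = 8 - 4*K)
x(M) = -169 (x(M) = (8 - 4*(-14)) - 1*233 = (8 + 56) - 233 = 64 - 233 = -169)
r(s) = 4*s² + 8*s (r(s) = (s² - (-2)*s)*4 = (s² + 2*s)*4 = 4*s² + 8*s)
x(-342)/r(-485) = -169*(-1/(1940*(2 - 485))) = -169/(4*(-485)*(-483)) = -169/937020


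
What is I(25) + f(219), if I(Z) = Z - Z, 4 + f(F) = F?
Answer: 215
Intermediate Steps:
f(F) = -4 + F
I(Z) = 0
I(25) + f(219) = 0 + (-4 + 219) = 0 + 215 = 215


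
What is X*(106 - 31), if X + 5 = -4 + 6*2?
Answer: 225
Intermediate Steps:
X = 3 (X = -5 + (-4 + 6*2) = -5 + (-4 + 12) = -5 + 8 = 3)
X*(106 - 31) = 3*(106 - 31) = 3*75 = 225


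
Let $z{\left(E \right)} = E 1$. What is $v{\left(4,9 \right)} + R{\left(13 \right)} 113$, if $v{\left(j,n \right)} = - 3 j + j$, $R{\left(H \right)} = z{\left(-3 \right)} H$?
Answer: $-4415$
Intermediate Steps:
$z{\left(E \right)} = E$
$R{\left(H \right)} = - 3 H$
$v{\left(j,n \right)} = - 2 j$
$v{\left(4,9 \right)} + R{\left(13 \right)} 113 = \left(-2\right) 4 + \left(-3\right) 13 \cdot 113 = -8 - 4407 = -4415$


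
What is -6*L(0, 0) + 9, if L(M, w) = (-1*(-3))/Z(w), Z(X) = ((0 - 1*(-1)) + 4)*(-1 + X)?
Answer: 63/5 ≈ 12.600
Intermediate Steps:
Z(X) = -5 + 5*X (Z(X) = ((0 + 1) + 4)*(-1 + X) = (1 + 4)*(-1 + X) = 5*(-1 + X) = -5 + 5*X)
L(M, w) = 3/(-5 + 5*w) (L(M, w) = (-1*(-3))/(-5 + 5*w) = 3/(-5 + 5*w))
-6*L(0, 0) + 9 = -18/(5*(-1 + 0)) + 9 = -18/(5*(-1)) + 9 = -18*(-1)/5 + 9 = -6*(-3/5) + 9 = 18/5 + 9 = 63/5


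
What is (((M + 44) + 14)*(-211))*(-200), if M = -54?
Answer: 168800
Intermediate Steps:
(((M + 44) + 14)*(-211))*(-200) = (((-54 + 44) + 14)*(-211))*(-200) = ((-10 + 14)*(-211))*(-200) = (4*(-211))*(-200) = -844*(-200) = 168800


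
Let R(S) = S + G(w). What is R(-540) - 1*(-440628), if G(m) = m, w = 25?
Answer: 440113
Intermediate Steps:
R(S) = 25 + S (R(S) = S + 25 = 25 + S)
R(-540) - 1*(-440628) = (25 - 540) - 1*(-440628) = -515 + 440628 = 440113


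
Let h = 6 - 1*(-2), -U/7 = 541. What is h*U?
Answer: -30296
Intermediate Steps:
U = -3787 (U = -7*541 = -3787)
h = 8 (h = 6 + 2 = 8)
h*U = 8*(-3787) = -30296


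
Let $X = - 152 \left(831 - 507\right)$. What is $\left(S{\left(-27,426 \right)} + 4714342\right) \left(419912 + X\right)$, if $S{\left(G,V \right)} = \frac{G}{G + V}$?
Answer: $\frac{33201299922104}{19} \approx 1.7474 \cdot 10^{12}$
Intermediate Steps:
$X = -49248$ ($X = \left(-152\right) 324 = -49248$)
$\left(S{\left(-27,426 \right)} + 4714342\right) \left(419912 + X\right) = \left(- \frac{27}{-27 + 426} + 4714342\right) \left(419912 - 49248\right) = \left(- \frac{27}{399} + 4714342\right) 370664 = \left(\left(-27\right) \frac{1}{399} + 4714342\right) 370664 = \left(- \frac{9}{133} + 4714342\right) 370664 = \frac{627007477}{133} \cdot 370664 = \frac{33201299922104}{19}$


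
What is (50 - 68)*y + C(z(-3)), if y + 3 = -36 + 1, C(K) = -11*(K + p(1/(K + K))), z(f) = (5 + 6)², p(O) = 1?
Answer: -658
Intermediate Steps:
z(f) = 121 (z(f) = 11² = 121)
C(K) = -11 - 11*K (C(K) = -11*(K + 1) = -11*(1 + K) = -11 - 11*K)
y = -38 (y = -3 + (-36 + 1) = -3 - 35 = -38)
(50 - 68)*y + C(z(-3)) = (50 - 68)*(-38) + (-11 - 11*121) = -18*(-38) + (-11 - 1331) = 684 - 1342 = -658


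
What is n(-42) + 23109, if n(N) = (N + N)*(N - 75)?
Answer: 32937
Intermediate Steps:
n(N) = 2*N*(-75 + N) (n(N) = (2*N)*(-75 + N) = 2*N*(-75 + N))
n(-42) + 23109 = 2*(-42)*(-75 - 42) + 23109 = 2*(-42)*(-117) + 23109 = 9828 + 23109 = 32937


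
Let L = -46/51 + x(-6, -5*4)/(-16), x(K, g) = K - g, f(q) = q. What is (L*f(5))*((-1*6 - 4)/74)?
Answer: 18125/15096 ≈ 1.2006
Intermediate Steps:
L = -725/408 (L = -46/51 + (-6 - (-5)*4)/(-16) = -46*1/51 + (-6 - 1*(-20))*(-1/16) = -46/51 + (-6 + 20)*(-1/16) = -46/51 + 14*(-1/16) = -46/51 - 7/8 = -725/408 ≈ -1.7770)
(L*f(5))*((-1*6 - 4)/74) = (-725/408*5)*((-1*6 - 4)/74) = -3625*(-6 - 4)/(408*74) = -(-18125)/(204*74) = -3625/408*(-5/37) = 18125/15096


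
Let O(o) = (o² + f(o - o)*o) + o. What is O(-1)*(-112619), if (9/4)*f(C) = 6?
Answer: 900952/3 ≈ 3.0032e+5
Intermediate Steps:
f(C) = 8/3 (f(C) = (4/9)*6 = 8/3)
O(o) = o² + 11*o/3 (O(o) = (o² + 8*o/3) + o = o² + 11*o/3)
O(-1)*(-112619) = ((⅓)*(-1)*(11 + 3*(-1)))*(-112619) = ((⅓)*(-1)*(11 - 3))*(-112619) = ((⅓)*(-1)*8)*(-112619) = -8/3*(-112619) = 900952/3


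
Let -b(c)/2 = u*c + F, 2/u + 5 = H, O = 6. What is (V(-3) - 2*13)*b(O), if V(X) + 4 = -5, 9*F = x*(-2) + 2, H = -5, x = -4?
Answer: -56/9 ≈ -6.2222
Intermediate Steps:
F = 10/9 (F = (-4*(-2) + 2)/9 = (8 + 2)/9 = (⅑)*10 = 10/9 ≈ 1.1111)
u = -⅕ (u = 2/(-5 - 5) = 2/(-10) = 2*(-⅒) = -⅕ ≈ -0.20000)
V(X) = -9 (V(X) = -4 - 5 = -9)
b(c) = -20/9 + 2*c/5 (b(c) = -2*(-c/5 + 10/9) = -2*(10/9 - c/5) = -20/9 + 2*c/5)
(V(-3) - 2*13)*b(O) = (-9 - 2*13)*(-20/9 + (⅖)*6) = (-9 - 26)*(-20/9 + 12/5) = -35*8/45 = -56/9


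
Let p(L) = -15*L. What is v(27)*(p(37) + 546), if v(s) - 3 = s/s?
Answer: -36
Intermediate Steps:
v(s) = 4 (v(s) = 3 + s/s = 3 + 1 = 4)
v(27)*(p(37) + 546) = 4*(-15*37 + 546) = 4*(-555 + 546) = 4*(-9) = -36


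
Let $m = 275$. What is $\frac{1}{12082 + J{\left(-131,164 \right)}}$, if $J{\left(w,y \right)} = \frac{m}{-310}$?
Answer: $\frac{62}{749029} \approx 8.2774 \cdot 10^{-5}$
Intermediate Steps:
$J{\left(w,y \right)} = - \frac{55}{62}$ ($J{\left(w,y \right)} = \frac{275}{-310} = 275 \left(- \frac{1}{310}\right) = - \frac{55}{62}$)
$\frac{1}{12082 + J{\left(-131,164 \right)}} = \frac{1}{12082 - \frac{55}{62}} = \frac{1}{\frac{749029}{62}} = \frac{62}{749029}$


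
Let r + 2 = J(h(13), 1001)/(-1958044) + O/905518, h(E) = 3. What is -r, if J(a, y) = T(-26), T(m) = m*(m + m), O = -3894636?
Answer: 1396647635738/221630510849 ≈ 6.3017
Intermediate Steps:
T(m) = 2*m² (T(m) = m*(2*m) = 2*m²)
J(a, y) = 1352 (J(a, y) = 2*(-26)² = 2*676 = 1352)
r = -1396647635738/221630510849 (r = -2 + (1352/(-1958044) - 3894636/905518) = -2 + (1352*(-1/1958044) - 3894636*1/905518) = -2 + (-338/489511 - 1947318/452759) = -2 - 953386614040/221630510849 = -1396647635738/221630510849 ≈ -6.3017)
-r = -1*(-1396647635738/221630510849) = 1396647635738/221630510849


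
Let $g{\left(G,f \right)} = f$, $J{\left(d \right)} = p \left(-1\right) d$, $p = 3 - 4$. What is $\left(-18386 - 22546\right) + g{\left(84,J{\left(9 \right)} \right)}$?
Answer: $-40923$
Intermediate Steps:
$p = -1$ ($p = 3 - 4 = -1$)
$J{\left(d \right)} = d$ ($J{\left(d \right)} = \left(-1\right) \left(-1\right) d = 1 d = d$)
$\left(-18386 - 22546\right) + g{\left(84,J{\left(9 \right)} \right)} = \left(-18386 - 22546\right) + 9 = -40932 + 9 = -40923$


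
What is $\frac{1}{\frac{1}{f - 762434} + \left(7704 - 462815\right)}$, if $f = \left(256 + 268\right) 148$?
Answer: $- \frac{684882}{311697331903} \approx -2.1973 \cdot 10^{-6}$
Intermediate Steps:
$f = 77552$ ($f = 524 \cdot 148 = 77552$)
$\frac{1}{\frac{1}{f - 762434} + \left(7704 - 462815\right)} = \frac{1}{\frac{1}{77552 - 762434} + \left(7704 - 462815\right)} = \frac{1}{\frac{1}{-684882} - 455111} = \frac{1}{- \frac{1}{684882} - 455111} = \frac{1}{- \frac{311697331903}{684882}} = - \frac{684882}{311697331903}$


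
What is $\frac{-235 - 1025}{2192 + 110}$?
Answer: $- \frac{630}{1151} \approx -0.54735$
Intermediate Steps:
$\frac{-235 - 1025}{2192 + 110} = - \frac{1260}{2302} = \left(-1260\right) \frac{1}{2302} = - \frac{630}{1151}$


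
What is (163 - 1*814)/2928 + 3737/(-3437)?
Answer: -4393141/3354512 ≈ -1.3096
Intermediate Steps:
(163 - 1*814)/2928 + 3737/(-3437) = (163 - 814)*(1/2928) + 3737*(-1/3437) = -651*1/2928 - 3737/3437 = -217/976 - 3737/3437 = -4393141/3354512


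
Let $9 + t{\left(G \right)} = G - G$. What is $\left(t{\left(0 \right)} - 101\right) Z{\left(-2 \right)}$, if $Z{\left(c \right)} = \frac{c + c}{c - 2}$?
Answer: $-110$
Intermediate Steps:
$t{\left(G \right)} = -9$ ($t{\left(G \right)} = -9 + \left(G - G\right) = -9 + 0 = -9$)
$Z{\left(c \right)} = \frac{2 c}{-2 + c}$
$\left(t{\left(0 \right)} - 101\right) Z{\left(-2 \right)} = \left(-9 - 101\right) 2 \left(-2\right) \frac{1}{-2 - 2} = - 110 \cdot 2 \left(-2\right) \frac{1}{-4} = - 110 \cdot 2 \left(-2\right) \left(- \frac{1}{4}\right) = \left(-110\right) 1 = -110$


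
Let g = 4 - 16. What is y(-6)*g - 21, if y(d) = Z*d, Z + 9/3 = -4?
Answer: -525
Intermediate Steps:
Z = -7 (Z = -3 - 4 = -7)
y(d) = -7*d
g = -12
y(-6)*g - 21 = -7*(-6)*(-12) - 21 = 42*(-12) - 21 = -504 - 21 = -525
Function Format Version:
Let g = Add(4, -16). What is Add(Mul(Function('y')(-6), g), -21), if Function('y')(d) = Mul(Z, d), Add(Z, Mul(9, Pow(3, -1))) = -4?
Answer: -525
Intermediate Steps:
Z = -7 (Z = Add(-3, -4) = -7)
Function('y')(d) = Mul(-7, d)
g = -12
Add(Mul(Function('y')(-6), g), -21) = Add(Mul(Mul(-7, -6), -12), -21) = Add(Mul(42, -12), -21) = Add(-504, -21) = -525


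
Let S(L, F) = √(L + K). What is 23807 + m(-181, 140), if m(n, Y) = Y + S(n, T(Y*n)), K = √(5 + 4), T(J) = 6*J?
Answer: 23947 + I*√178 ≈ 23947.0 + 13.342*I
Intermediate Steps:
K = 3 (K = √9 = 3)
S(L, F) = √(3 + L) (S(L, F) = √(L + 3) = √(3 + L))
m(n, Y) = Y + √(3 + n)
23807 + m(-181, 140) = 23807 + (140 + √(3 - 181)) = 23807 + (140 + √(-178)) = 23807 + (140 + I*√178) = 23947 + I*√178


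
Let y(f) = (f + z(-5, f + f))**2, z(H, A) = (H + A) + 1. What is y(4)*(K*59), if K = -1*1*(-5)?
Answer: 18880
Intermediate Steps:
K = 5 (K = -1*(-5) = 5)
z(H, A) = 1 + A + H (z(H, A) = (A + H) + 1 = 1 + A + H)
y(f) = (-4 + 3*f)**2 (y(f) = (f + (1 + (f + f) - 5))**2 = (f + (1 + 2*f - 5))**2 = (f + (-4 + 2*f))**2 = (-4 + 3*f)**2)
y(4)*(K*59) = (-4 + 3*4)**2*(5*59) = (-4 + 12)**2*295 = 8**2*295 = 64*295 = 18880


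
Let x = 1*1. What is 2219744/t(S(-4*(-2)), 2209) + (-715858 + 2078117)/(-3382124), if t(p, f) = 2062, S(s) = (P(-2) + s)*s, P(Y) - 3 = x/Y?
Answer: 3752320239099/3486969844 ≈ 1076.1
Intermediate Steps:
x = 1
P(Y) = 3 + 1/Y
S(s) = s*(5/2 + s) (S(s) = ((3 + 1/(-2)) + s)*s = ((3 - ½) + s)*s = (5/2 + s)*s = s*(5/2 + s))
2219744/t(S(-4*(-2)), 2209) + (-715858 + 2078117)/(-3382124) = 2219744/2062 + (-715858 + 2078117)/(-3382124) = 2219744*(1/2062) + 1362259*(-1/3382124) = 1109872/1031 - 1362259/3382124 = 3752320239099/3486969844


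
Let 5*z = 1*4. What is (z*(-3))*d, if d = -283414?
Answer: 3400968/5 ≈ 6.8019e+5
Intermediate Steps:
z = ⅘ (z = (1*4)/5 = (⅕)*4 = ⅘ ≈ 0.80000)
(z*(-3))*d = ((⅘)*(-3))*(-283414) = -12/5*(-283414) = 3400968/5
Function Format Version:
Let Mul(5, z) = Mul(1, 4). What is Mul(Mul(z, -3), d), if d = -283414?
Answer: Rational(3400968, 5) ≈ 6.8019e+5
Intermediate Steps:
z = Rational(4, 5) (z = Mul(Rational(1, 5), Mul(1, 4)) = Mul(Rational(1, 5), 4) = Rational(4, 5) ≈ 0.80000)
Mul(Mul(z, -3), d) = Mul(Mul(Rational(4, 5), -3), -283414) = Mul(Rational(-12, 5), -283414) = Rational(3400968, 5)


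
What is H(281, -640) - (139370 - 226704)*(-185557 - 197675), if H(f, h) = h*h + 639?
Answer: -33468773249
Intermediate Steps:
H(f, h) = 639 + h² (H(f, h) = h² + 639 = 639 + h²)
H(281, -640) - (139370 - 226704)*(-185557 - 197675) = (639 + (-640)²) - (139370 - 226704)*(-185557 - 197675) = (639 + 409600) - (-87334)*(-383232) = 410239 - 1*33469183488 = 410239 - 33469183488 = -33468773249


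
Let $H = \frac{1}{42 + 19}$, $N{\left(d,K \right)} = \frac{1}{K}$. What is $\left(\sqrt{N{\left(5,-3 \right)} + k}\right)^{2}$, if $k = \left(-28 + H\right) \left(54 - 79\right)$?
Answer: $\frac{127964}{183} \approx 699.26$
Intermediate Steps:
$H = \frac{1}{61} \approx 0.016393$
$k = \frac{42675}{61}$ ($k = \left(-28 + \frac{1}{61}\right) \left(54 - 79\right) = \left(- \frac{1707}{61}\right) \left(-25\right) = \frac{42675}{61} \approx 699.59$)
$\left(\sqrt{N{\left(5,-3 \right)} + k}\right)^{2} = \left(\sqrt{\frac{1}{-3} + \frac{42675}{61}}\right)^{2} = \left(\sqrt{- \frac{1}{3} + \frac{42675}{61}}\right)^{2} = \left(\sqrt{\frac{127964}{183}}\right)^{2} = \left(\frac{2 \sqrt{5854353}}{183}\right)^{2} = \frac{127964}{183}$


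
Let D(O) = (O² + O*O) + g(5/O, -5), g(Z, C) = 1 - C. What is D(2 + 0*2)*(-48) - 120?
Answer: -792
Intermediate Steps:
D(O) = 6 + 2*O² (D(O) = (O² + O*O) + (1 - 1*(-5)) = (O² + O²) + (1 + 5) = 2*O² + 6 = 6 + 2*O²)
D(2 + 0*2)*(-48) - 120 = (6 + 2*(2 + 0*2)²)*(-48) - 120 = (6 + 2*(2 + 0)²)*(-48) - 120 = (6 + 2*2²)*(-48) - 120 = (6 + 2*4)*(-48) - 120 = (6 + 8)*(-48) - 120 = 14*(-48) - 120 = -672 - 120 = -792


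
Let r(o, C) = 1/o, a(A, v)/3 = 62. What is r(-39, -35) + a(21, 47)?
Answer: 7253/39 ≈ 185.97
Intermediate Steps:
a(A, v) = 186 (a(A, v) = 3*62 = 186)
r(-39, -35) + a(21, 47) = 1/(-39) + 186 = -1/39 + 186 = 7253/39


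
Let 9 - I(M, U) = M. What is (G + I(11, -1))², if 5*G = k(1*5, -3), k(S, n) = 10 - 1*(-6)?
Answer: 36/25 ≈ 1.4400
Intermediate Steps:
I(M, U) = 9 - M
k(S, n) = 16 (k(S, n) = 10 + 6 = 16)
G = 16/5 (G = (⅕)*16 = 16/5 ≈ 3.2000)
(G + I(11, -1))² = (16/5 + (9 - 1*11))² = (16/5 + (9 - 11))² = (16/5 - 2)² = (6/5)² = 36/25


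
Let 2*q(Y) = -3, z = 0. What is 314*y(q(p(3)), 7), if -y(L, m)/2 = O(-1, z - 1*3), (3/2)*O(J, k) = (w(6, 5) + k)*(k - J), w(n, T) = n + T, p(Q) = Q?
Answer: 20096/3 ≈ 6698.7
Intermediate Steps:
w(n, T) = T + n
q(Y) = -3/2 (q(Y) = (½)*(-3) = -3/2)
O(J, k) = 2*(11 + k)*(k - J)/3 (O(J, k) = 2*(((5 + 6) + k)*(k - J))/3 = 2*((11 + k)*(k - J))/3 = 2*(11 + k)*(k - J)/3)
y(L, m) = 64/3 (y(L, m) = -2*(-22/3*(-1) + 2*(0 - 1*3)²/3 + 22*(0 - 1*3)/3 - ⅔*(-1)*(0 - 1*3)) = -2*(22/3 + 2*(0 - 3)²/3 + 22*(0 - 3)/3 - ⅔*(-1)*(0 - 3)) = -2*(22/3 + (⅔)*(-3)² + (22/3)*(-3) - ⅔*(-1)*(-3)) = -2*(22/3 + (⅔)*9 - 22 - 2) = -2*(22/3 + 6 - 22 - 2) = -2*(-32/3) = 64/3)
314*y(q(p(3)), 7) = 314*(64/3) = 20096/3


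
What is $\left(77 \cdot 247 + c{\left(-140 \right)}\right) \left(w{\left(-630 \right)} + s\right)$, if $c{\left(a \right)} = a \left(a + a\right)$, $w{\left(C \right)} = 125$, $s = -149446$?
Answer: $-8693319299$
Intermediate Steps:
$c{\left(a \right)} = 2 a^{2}$ ($c{\left(a \right)} = a 2 a = 2 a^{2}$)
$\left(77 \cdot 247 + c{\left(-140 \right)}\right) \left(w{\left(-630 \right)} + s\right) = \left(77 \cdot 247 + 2 \left(-140\right)^{2}\right) \left(125 - 149446\right) = \left(19019 + 2 \cdot 19600\right) \left(-149321\right) = \left(19019 + 39200\right) \left(-149321\right) = 58219 \left(-149321\right) = -8693319299$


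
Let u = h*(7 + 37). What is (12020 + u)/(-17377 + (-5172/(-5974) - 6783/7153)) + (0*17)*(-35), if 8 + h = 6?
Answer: -127469621626/185639468155 ≈ -0.68665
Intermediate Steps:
h = -2 (h = -8 + 6 = -2)
u = -88 (u = -2*(7 + 37) = -2*44 = -88)
(12020 + u)/(-17377 + (-5172/(-5974) - 6783/7153)) + (0*17)*(-35) = (12020 - 88)/(-17377 + (-5172/(-5974) - 6783/7153)) + (0*17)*(-35) = 11932/(-17377 + (-5172*(-1/5974) - 6783*1/7153)) + 0*(-35) = 11932/(-17377 + (2586/2987 - 6783/7153)) + 0 = 11932/(-17377 - 1763163/21366011) + 0 = 11932/(-371278936310/21366011) + 0 = 11932*(-21366011/371278936310) + 0 = -127469621626/185639468155 + 0 = -127469621626/185639468155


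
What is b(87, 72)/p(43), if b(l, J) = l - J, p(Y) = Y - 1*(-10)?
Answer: 15/53 ≈ 0.28302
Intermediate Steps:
p(Y) = 10 + Y (p(Y) = Y + 10 = 10 + Y)
b(87, 72)/p(43) = (87 - 1*72)/(10 + 43) = (87 - 72)/53 = 15*(1/53) = 15/53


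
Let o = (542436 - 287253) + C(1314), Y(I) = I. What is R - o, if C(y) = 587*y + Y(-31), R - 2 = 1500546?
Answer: 474078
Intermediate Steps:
R = 1500548 (R = 2 + 1500546 = 1500548)
C(y) = -31 + 587*y (C(y) = 587*y - 31 = -31 + 587*y)
o = 1026470 (o = (542436 - 287253) + (-31 + 587*1314) = 255183 + (-31 + 771318) = 255183 + 771287 = 1026470)
R - o = 1500548 - 1*1026470 = 1500548 - 1026470 = 474078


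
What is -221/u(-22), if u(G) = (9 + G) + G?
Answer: 221/35 ≈ 6.3143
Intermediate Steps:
u(G) = 9 + 2*G
-221/u(-22) = -221/(9 + 2*(-22)) = -221/(9 - 44) = -221/(-35) = -221*(-1/35) = 221/35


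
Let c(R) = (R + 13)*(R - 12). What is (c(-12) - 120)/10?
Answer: -72/5 ≈ -14.400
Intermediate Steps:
c(R) = (-12 + R)*(13 + R) (c(R) = (13 + R)*(-12 + R) = (-12 + R)*(13 + R))
(c(-12) - 120)/10 = ((-156 - 12 + (-12)**2) - 120)/10 = ((-156 - 12 + 144) - 120)*(1/10) = (-24 - 120)*(1/10) = -144*1/10 = -72/5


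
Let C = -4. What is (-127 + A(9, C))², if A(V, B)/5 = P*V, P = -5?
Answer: 123904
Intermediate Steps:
A(V, B) = -25*V (A(V, B) = 5*(-5*V) = -25*V)
(-127 + A(9, C))² = (-127 - 25*9)² = (-127 - 225)² = (-352)² = 123904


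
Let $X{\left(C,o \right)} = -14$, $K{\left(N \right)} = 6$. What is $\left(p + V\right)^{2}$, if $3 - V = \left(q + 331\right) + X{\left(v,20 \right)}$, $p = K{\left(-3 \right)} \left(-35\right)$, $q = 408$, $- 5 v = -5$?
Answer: $868624$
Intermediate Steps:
$v = 1$ ($v = \left(- \frac{1}{5}\right) \left(-5\right) = 1$)
$p = -210$ ($p = 6 \left(-35\right) = -210$)
$V = -722$ ($V = 3 - \left(\left(408 + 331\right) - 14\right) = 3 - \left(739 - 14\right) = 3 - 725 = -722$)
$\left(p + V\right)^{2} = \left(-210 - 722\right)^{2} = \left(-932\right)^{2} = 868624$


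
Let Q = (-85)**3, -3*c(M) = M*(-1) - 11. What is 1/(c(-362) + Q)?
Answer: -1/614242 ≈ -1.6280e-6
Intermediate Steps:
c(M) = 11/3 + M/3 (c(M) = -(M*(-1) - 11)/3 = -(-M - 11)/3 = -(-11 - M)/3 = 11/3 + M/3)
Q = -614125
1/(c(-362) + Q) = 1/((11/3 + (1/3)*(-362)) - 614125) = 1/((11/3 - 362/3) - 614125) = 1/(-117 - 614125) = 1/(-614242) = -1/614242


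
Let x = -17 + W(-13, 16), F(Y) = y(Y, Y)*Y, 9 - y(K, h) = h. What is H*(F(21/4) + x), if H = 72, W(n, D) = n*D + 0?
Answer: -29565/2 ≈ -14783.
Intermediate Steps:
y(K, h) = 9 - h
W(n, D) = D*n (W(n, D) = D*n + 0 = D*n)
F(Y) = Y*(9 - Y) (F(Y) = (9 - Y)*Y = Y*(9 - Y))
x = -225 (x = -17 + 16*(-13) = -17 - 208 = -225)
H*(F(21/4) + x) = 72*((21/4)*(9 - 21/4) - 225) = 72*((21*(1/4))*(9 - 21/4) - 225) = 72*(21*(9 - 1*21/4)/4 - 225) = 72*(21*(9 - 21/4)/4 - 225) = 72*((21/4)*(15/4) - 225) = 72*(315/16 - 225) = 72*(-3285/16) = -29565/2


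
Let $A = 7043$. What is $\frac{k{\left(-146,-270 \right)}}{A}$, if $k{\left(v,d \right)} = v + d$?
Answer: $- \frac{416}{7043} \approx -0.059066$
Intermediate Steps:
$k{\left(v,d \right)} = d + v$
$\frac{k{\left(-146,-270 \right)}}{A} = \frac{-270 - 146}{7043} = \left(-416\right) \frac{1}{7043} = - \frac{416}{7043}$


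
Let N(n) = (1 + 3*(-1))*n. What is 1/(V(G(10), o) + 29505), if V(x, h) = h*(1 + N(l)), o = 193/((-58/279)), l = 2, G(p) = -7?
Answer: 58/1872831 ≈ 3.0969e-5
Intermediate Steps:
N(n) = -2*n (N(n) = (1 - 3)*n = -2*n)
o = -53847/58 (o = 193/((-58*1/279)) = 193/(-58/279) = 193*(-279/58) = -53847/58 ≈ -928.40)
V(x, h) = -3*h (V(x, h) = h*(1 - 2*2) = h*(1 - 4) = h*(-3) = -3*h)
1/(V(G(10), o) + 29505) = 1/(-3*(-53847/58) + 29505) = 1/(161541/58 + 29505) = 1/(1872831/58) = 58/1872831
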